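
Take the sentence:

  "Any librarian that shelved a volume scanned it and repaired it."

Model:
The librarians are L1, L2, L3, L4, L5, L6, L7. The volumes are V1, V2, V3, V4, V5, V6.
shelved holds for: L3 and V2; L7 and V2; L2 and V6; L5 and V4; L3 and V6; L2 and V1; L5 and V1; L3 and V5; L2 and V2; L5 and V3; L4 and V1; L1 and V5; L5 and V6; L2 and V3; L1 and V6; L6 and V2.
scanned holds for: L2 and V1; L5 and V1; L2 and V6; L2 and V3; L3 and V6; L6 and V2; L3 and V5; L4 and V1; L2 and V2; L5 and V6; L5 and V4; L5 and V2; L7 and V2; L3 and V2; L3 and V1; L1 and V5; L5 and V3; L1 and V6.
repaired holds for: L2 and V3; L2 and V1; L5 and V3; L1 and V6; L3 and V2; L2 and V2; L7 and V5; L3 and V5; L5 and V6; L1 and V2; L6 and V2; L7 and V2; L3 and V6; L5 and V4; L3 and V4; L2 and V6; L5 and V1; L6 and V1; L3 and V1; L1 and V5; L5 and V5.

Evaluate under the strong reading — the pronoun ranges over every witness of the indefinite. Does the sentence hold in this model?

False

"it" takes "a volume" as antecedent — a donkey pronoun bound across the clause boundary.
Strong reading: for every (l,v) with shelved(l,v), scanned(l,v) ∧ repaired(l,v).
Restrictor pairs: (L1,V5) ✓  (L1,V6) ✓  (L2,V1) ✓  (L2,V2) ✓  (L2,V3) ✓  (L2,V6) ✓  (L3,V2) ✓  (L3,V5) ✓  (L3,V6) ✓  (L4,V1) ✗  (L5,V1) ✓  (L5,V3) ✓  (L5,V4) ✓  (L5,V6) ✓  (L6,V2) ✓  (L7,V2) ✓
Counterexample: (L4,V1) is in shelved but fails the scope.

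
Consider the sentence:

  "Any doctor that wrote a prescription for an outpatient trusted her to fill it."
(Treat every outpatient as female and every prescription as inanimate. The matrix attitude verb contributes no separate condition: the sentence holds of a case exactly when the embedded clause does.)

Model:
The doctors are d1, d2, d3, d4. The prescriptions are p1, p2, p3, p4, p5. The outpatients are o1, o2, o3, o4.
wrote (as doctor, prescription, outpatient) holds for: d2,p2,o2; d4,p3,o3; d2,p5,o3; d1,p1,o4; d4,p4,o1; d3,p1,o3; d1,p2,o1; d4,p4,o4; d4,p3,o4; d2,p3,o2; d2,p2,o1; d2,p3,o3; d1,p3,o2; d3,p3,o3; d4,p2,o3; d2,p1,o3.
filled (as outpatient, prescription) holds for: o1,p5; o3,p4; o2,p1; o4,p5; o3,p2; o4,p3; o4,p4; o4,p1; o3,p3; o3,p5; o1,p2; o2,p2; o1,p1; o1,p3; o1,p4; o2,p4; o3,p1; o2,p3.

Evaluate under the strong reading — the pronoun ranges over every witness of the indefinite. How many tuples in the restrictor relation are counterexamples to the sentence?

0

"her" takes "an outpatient" as antecedent and "it" takes "a prescription"; both are donkey pronouns co-varying with the restrictor.
Strong reading: for every (d,p,o) with wrote(d,p,o), filled(o,p).
Restrictor triples: (d1,p1,o4)→filled(o4,p1) ✓  (d1,p2,o1)→filled(o1,p2) ✓  (d1,p3,o2)→filled(o2,p3) ✓  (d2,p1,o3)→filled(o3,p1) ✓  (d2,p2,o1)→filled(o1,p2) ✓  (d2,p2,o2)→filled(o2,p2) ✓  (d2,p3,o2)→filled(o2,p3) ✓  (d2,p3,o3)→filled(o3,p3) ✓  (d2,p5,o3)→filled(o3,p5) ✓  (d3,p1,o3)→filled(o3,p1) ✓  (d3,p3,o3)→filled(o3,p3) ✓  (d4,p2,o3)→filled(o3,p2) ✓  (d4,p3,o3)→filled(o3,p3) ✓  (d4,p3,o4)→filled(o4,p3) ✓  (d4,p4,o1)→filled(o1,p4) ✓  (d4,p4,o4)→filled(o4,p4) ✓
Counterexamples (restrictor triples failing the scope): 0.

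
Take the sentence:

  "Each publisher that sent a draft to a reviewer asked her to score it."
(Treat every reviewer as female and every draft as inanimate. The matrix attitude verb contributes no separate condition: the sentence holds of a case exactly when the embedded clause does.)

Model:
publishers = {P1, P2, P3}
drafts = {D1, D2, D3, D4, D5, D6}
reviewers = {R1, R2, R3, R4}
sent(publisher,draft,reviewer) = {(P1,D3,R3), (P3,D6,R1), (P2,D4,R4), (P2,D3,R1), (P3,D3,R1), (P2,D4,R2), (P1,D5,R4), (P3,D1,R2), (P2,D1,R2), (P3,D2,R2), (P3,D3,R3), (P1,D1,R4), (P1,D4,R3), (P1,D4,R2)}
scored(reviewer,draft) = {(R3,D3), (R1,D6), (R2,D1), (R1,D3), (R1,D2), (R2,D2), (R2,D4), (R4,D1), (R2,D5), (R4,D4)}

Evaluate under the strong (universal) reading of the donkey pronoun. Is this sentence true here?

False

"her" takes "a reviewer" as antecedent and "it" takes "a draft"; both are donkey pronouns co-varying with the restrictor.
Strong reading: for every (p,d,r) with sent(p,d,r), scored(r,d).
Restrictor triples: (P1,D1,R4)→scored(R4,D1) ✓  (P1,D3,R3)→scored(R3,D3) ✓  (P1,D4,R2)→scored(R2,D4) ✓  (P1,D4,R3)→scored(R3,D4) ✗  (P1,D5,R4)→scored(R4,D5) ✗  (P2,D1,R2)→scored(R2,D1) ✓  (P2,D3,R1)→scored(R1,D3) ✓  (P2,D4,R2)→scored(R2,D4) ✓  (P2,D4,R4)→scored(R4,D4) ✓  (P3,D1,R2)→scored(R2,D1) ✓  (P3,D2,R2)→scored(R2,D2) ✓  (P3,D3,R1)→scored(R1,D3) ✓  (P3,D3,R3)→scored(R3,D3) ✓  (P3,D6,R1)→scored(R1,D6) ✓
Counterexample: (P1,D4,R3) — scored(R3,D4) does not hold.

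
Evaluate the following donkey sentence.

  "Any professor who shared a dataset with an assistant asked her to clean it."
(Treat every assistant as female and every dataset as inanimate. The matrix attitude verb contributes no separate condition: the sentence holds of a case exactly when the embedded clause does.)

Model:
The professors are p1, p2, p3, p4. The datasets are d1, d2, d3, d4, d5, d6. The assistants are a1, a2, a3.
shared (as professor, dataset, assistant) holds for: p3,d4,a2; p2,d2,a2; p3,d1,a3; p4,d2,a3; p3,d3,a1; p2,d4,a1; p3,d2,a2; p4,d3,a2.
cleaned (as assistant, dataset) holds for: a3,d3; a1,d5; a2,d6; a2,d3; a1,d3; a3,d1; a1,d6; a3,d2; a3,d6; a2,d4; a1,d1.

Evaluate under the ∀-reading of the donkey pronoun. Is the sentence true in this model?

False

"her" takes "an assistant" as antecedent and "it" takes "a dataset"; both are donkey pronouns co-varying with the restrictor.
Strong reading: for every (p,d,a) with shared(p,d,a), cleaned(a,d).
Restrictor triples: (p2,d2,a2)→cleaned(a2,d2) ✗  (p2,d4,a1)→cleaned(a1,d4) ✗  (p3,d1,a3)→cleaned(a3,d1) ✓  (p3,d2,a2)→cleaned(a2,d2) ✗  (p3,d3,a1)→cleaned(a1,d3) ✓  (p3,d4,a2)→cleaned(a2,d4) ✓  (p4,d2,a3)→cleaned(a3,d2) ✓  (p4,d3,a2)→cleaned(a2,d3) ✓
Counterexample: (p2,d2,a2) — cleaned(a2,d2) does not hold.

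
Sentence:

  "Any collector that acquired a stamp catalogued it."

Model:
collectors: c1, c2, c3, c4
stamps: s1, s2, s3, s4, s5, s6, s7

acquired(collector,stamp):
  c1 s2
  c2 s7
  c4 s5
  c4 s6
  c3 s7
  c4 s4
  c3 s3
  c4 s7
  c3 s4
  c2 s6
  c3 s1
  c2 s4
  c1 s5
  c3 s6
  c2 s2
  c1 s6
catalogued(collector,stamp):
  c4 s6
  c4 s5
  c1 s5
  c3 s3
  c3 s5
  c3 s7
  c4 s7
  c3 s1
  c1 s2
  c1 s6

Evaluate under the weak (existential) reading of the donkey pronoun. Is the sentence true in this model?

"it" takes "a stamp" as antecedent — a donkey pronoun bound across the clause boundary.
Weak reading: every collector c with some acquired-stamp has at least one acquired-stamp s such that catalogued(c,s).
Per collector: c1:✓  c2:✗  c3:✓  c4:✓
c2 has no witness among its acquired-stamps.

False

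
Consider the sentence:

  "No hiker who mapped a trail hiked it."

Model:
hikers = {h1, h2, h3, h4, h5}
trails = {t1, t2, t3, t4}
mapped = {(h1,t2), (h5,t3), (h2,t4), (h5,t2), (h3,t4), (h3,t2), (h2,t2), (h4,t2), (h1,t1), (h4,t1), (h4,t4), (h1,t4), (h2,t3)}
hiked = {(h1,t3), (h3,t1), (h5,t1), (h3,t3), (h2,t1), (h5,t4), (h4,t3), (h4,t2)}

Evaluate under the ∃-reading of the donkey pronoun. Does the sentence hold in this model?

False

"it" takes "a trail" as antecedent — a donkey pronoun bound across the clause boundary.
Truth condition: for no (h,t) with mapped(h,t) does hiked(h,t) hold.
Restrictor pairs — does the scope hold? (h1,t1):fails  (h1,t2):fails  (h1,t4):fails  (h2,t2):fails  (h2,t3):fails  (h2,t4):fails  (h3,t2):fails  (h3,t4):fails  (h4,t1):fails  (h4,t2):holds  (h4,t4):fails  (h5,t2):fails  (h5,t3):fails
Scope holds for 1 pair(s), so the sentence is false.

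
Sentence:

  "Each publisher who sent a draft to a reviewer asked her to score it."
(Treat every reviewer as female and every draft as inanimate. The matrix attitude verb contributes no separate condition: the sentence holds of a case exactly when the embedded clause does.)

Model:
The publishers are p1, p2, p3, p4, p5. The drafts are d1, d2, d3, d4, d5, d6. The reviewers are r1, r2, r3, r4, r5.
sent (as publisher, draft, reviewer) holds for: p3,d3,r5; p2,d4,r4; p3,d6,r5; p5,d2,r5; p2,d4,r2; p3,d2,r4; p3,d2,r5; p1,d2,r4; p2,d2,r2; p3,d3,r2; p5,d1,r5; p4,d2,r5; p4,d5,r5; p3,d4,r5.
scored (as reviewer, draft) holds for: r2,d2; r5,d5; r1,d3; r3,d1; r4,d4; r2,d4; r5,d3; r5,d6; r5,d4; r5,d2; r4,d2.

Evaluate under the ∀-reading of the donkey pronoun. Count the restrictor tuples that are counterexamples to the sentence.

2

"her" takes "a reviewer" as antecedent and "it" takes "a draft"; both are donkey pronouns co-varying with the restrictor.
Strong reading: for every (p,d,r) with sent(p,d,r), scored(r,d).
Restrictor triples: (p1,d2,r4)→scored(r4,d2) ✓  (p2,d2,r2)→scored(r2,d2) ✓  (p2,d4,r2)→scored(r2,d4) ✓  (p2,d4,r4)→scored(r4,d4) ✓  (p3,d2,r4)→scored(r4,d2) ✓  (p3,d2,r5)→scored(r5,d2) ✓  (p3,d3,r2)→scored(r2,d3) ✗  (p3,d3,r5)→scored(r5,d3) ✓  (p3,d4,r5)→scored(r5,d4) ✓  (p3,d6,r5)→scored(r5,d6) ✓  (p4,d2,r5)→scored(r5,d2) ✓  (p4,d5,r5)→scored(r5,d5) ✓  (p5,d1,r5)→scored(r5,d1) ✗  (p5,d2,r5)→scored(r5,d2) ✓
Counterexamples (restrictor triples failing the scope): 2.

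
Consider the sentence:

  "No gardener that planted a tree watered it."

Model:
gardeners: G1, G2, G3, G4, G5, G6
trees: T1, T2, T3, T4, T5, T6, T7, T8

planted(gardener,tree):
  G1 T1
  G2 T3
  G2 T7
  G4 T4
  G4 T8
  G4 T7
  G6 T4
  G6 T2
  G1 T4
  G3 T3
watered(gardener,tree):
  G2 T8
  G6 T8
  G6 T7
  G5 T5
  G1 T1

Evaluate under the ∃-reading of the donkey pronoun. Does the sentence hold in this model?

"it" takes "a tree" as antecedent — a donkey pronoun bound across the clause boundary.
Truth condition: for no (g,t) with planted(g,t) does watered(g,t) hold.
Restrictor pairs — does the scope hold? (G1,T1):holds  (G1,T4):fails  (G2,T3):fails  (G2,T7):fails  (G3,T3):fails  (G4,T4):fails  (G4,T7):fails  (G4,T8):fails  (G6,T2):fails  (G6,T4):fails
Scope holds for 1 pair(s), so the sentence is false.

False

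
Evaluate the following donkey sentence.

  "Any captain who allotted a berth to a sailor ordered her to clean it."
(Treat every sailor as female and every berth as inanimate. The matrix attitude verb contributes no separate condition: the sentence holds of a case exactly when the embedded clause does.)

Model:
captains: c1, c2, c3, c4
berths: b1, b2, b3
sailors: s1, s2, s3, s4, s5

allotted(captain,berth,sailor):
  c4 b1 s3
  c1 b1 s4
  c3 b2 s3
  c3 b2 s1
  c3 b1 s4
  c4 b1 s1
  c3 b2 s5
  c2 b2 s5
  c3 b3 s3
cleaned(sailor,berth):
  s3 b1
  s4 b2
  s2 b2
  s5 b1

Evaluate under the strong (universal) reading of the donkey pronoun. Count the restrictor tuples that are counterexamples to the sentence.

"her" takes "a sailor" as antecedent and "it" takes "a berth"; both are donkey pronouns co-varying with the restrictor.
Strong reading: for every (c,b,s) with allotted(c,b,s), cleaned(s,b).
Restrictor triples: (c1,b1,s4)→cleaned(s4,b1) ✗  (c2,b2,s5)→cleaned(s5,b2) ✗  (c3,b1,s4)→cleaned(s4,b1) ✗  (c3,b2,s1)→cleaned(s1,b2) ✗  (c3,b2,s3)→cleaned(s3,b2) ✗  (c3,b2,s5)→cleaned(s5,b2) ✗  (c3,b3,s3)→cleaned(s3,b3) ✗  (c4,b1,s1)→cleaned(s1,b1) ✗  (c4,b1,s3)→cleaned(s3,b1) ✓
Counterexamples (restrictor triples failing the scope): 8.

8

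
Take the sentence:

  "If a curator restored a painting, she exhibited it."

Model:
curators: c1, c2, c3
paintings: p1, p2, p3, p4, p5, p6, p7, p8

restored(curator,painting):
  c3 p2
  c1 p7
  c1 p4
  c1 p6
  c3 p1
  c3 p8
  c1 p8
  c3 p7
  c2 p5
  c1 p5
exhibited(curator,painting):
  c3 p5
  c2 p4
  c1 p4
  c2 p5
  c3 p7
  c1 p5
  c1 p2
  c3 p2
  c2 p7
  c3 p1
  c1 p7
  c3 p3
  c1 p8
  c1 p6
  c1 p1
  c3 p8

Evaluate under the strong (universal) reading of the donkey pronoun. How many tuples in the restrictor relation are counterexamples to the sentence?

0

"it" takes "a painting" as antecedent — a donkey pronoun bound across the clause boundary.
Strong reading: for every (c,p) with restored(c,p), exhibited(c,p).
Restrictor pairs: (c1,p4) ✓  (c1,p5) ✓  (c1,p6) ✓  (c1,p7) ✓  (c1,p8) ✓  (c2,p5) ✓  (c3,p1) ✓  (c3,p2) ✓  (c3,p7) ✓  (c3,p8) ✓
Counterexamples (restrictor pairs failing the scope): 0.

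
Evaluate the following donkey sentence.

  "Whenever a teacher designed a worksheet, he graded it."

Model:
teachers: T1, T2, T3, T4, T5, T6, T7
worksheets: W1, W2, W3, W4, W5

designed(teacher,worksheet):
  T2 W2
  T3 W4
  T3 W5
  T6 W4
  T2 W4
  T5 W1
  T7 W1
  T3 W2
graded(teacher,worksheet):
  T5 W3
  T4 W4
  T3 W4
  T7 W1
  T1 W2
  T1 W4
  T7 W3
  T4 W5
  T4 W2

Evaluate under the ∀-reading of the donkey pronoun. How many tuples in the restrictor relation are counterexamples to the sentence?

"it" takes "a worksheet" as antecedent — a donkey pronoun bound across the clause boundary.
Strong reading: for every (t,w) with designed(t,w), graded(t,w).
Restrictor pairs: (T2,W2) ✗  (T2,W4) ✗  (T3,W2) ✗  (T3,W4) ✓  (T3,W5) ✗  (T5,W1) ✗  (T6,W4) ✗  (T7,W1) ✓
Counterexamples (restrictor pairs failing the scope): 6.

6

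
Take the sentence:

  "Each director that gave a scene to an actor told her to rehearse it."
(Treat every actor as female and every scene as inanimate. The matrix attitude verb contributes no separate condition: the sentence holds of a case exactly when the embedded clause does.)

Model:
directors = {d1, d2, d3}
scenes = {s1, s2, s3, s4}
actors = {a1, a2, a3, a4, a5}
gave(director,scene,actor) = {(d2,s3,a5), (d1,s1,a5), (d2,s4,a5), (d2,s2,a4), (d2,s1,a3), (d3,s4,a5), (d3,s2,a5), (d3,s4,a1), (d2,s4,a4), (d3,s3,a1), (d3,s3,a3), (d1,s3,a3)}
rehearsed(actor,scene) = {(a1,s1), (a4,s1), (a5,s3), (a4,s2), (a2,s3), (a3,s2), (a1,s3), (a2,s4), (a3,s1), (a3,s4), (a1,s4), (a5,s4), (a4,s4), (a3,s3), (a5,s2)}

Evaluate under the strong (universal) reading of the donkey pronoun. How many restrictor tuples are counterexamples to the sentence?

"her" takes "an actor" as antecedent and "it" takes "a scene"; both are donkey pronouns co-varying with the restrictor.
Strong reading: for every (d,s,a) with gave(d,s,a), rehearsed(a,s).
Restrictor triples: (d1,s1,a5)→rehearsed(a5,s1) ✗  (d1,s3,a3)→rehearsed(a3,s3) ✓  (d2,s1,a3)→rehearsed(a3,s1) ✓  (d2,s2,a4)→rehearsed(a4,s2) ✓  (d2,s3,a5)→rehearsed(a5,s3) ✓  (d2,s4,a4)→rehearsed(a4,s4) ✓  (d2,s4,a5)→rehearsed(a5,s4) ✓  (d3,s2,a5)→rehearsed(a5,s2) ✓  (d3,s3,a1)→rehearsed(a1,s3) ✓  (d3,s3,a3)→rehearsed(a3,s3) ✓  (d3,s4,a1)→rehearsed(a1,s4) ✓  (d3,s4,a5)→rehearsed(a5,s4) ✓
Counterexamples (restrictor triples failing the scope): 1.

1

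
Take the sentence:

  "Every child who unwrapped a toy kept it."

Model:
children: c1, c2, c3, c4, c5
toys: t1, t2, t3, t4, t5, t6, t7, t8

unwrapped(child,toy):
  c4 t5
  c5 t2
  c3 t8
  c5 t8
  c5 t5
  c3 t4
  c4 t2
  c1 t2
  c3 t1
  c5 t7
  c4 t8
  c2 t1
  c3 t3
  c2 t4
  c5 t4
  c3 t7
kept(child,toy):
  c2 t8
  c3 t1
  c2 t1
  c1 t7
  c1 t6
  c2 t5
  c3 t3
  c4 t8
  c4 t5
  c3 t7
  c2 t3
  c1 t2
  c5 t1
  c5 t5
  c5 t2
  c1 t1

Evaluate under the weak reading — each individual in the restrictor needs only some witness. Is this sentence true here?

"it" takes "a toy" as antecedent — a donkey pronoun bound across the clause boundary.
Weak reading: every child c with some unwrapped-toy has at least one unwrapped-toy t such that kept(c,t).
Per child: c1:✓  c2:✓  c3:✓  c4:✓  c5:✓
Every child in the restrictor has a witness.

True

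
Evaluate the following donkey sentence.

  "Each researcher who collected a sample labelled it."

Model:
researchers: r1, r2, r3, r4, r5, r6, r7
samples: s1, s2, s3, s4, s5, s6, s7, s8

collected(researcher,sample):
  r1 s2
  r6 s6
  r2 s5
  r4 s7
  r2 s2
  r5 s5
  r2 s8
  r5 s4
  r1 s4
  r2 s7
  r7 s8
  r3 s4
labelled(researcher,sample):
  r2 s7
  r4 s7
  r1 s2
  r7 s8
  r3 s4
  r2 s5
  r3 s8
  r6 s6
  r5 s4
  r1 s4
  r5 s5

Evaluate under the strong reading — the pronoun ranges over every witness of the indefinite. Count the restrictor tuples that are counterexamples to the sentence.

2

"it" takes "a sample" as antecedent — a donkey pronoun bound across the clause boundary.
Strong reading: for every (r,s) with collected(r,s), labelled(r,s).
Restrictor pairs: (r1,s2) ✓  (r1,s4) ✓  (r2,s2) ✗  (r2,s5) ✓  (r2,s7) ✓  (r2,s8) ✗  (r3,s4) ✓  (r4,s7) ✓  (r5,s4) ✓  (r5,s5) ✓  (r6,s6) ✓  (r7,s8) ✓
Counterexamples (restrictor pairs failing the scope): 2.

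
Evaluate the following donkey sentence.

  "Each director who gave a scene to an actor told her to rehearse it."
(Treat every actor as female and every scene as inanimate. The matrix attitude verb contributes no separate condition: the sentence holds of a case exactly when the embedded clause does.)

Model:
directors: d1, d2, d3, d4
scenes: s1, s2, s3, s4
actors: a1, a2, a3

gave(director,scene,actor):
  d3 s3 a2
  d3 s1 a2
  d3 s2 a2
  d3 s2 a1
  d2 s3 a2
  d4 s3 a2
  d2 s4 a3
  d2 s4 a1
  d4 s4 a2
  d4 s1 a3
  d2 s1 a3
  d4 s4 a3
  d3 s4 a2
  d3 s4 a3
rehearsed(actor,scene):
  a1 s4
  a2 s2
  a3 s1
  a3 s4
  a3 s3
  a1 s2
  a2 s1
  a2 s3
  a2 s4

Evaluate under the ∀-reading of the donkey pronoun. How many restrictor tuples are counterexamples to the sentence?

"her" takes "an actor" as antecedent and "it" takes "a scene"; both are donkey pronouns co-varying with the restrictor.
Strong reading: for every (d,s,a) with gave(d,s,a), rehearsed(a,s).
Restrictor triples: (d2,s1,a3)→rehearsed(a3,s1) ✓  (d2,s3,a2)→rehearsed(a2,s3) ✓  (d2,s4,a1)→rehearsed(a1,s4) ✓  (d2,s4,a3)→rehearsed(a3,s4) ✓  (d3,s1,a2)→rehearsed(a2,s1) ✓  (d3,s2,a1)→rehearsed(a1,s2) ✓  (d3,s2,a2)→rehearsed(a2,s2) ✓  (d3,s3,a2)→rehearsed(a2,s3) ✓  (d3,s4,a2)→rehearsed(a2,s4) ✓  (d3,s4,a3)→rehearsed(a3,s4) ✓  (d4,s1,a3)→rehearsed(a3,s1) ✓  (d4,s3,a2)→rehearsed(a2,s3) ✓  (d4,s4,a2)→rehearsed(a2,s4) ✓  (d4,s4,a3)→rehearsed(a3,s4) ✓
Counterexamples (restrictor triples failing the scope): 0.

0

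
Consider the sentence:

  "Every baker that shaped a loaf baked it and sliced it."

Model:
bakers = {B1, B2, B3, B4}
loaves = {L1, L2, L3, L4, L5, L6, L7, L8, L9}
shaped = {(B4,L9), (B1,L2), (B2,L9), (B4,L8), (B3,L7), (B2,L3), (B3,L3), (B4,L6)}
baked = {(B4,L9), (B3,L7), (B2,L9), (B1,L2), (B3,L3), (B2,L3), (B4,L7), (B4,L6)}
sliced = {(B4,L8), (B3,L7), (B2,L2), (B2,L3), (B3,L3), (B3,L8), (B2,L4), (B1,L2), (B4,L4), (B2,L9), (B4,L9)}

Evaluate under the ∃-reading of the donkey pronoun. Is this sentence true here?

True

"it" takes "a loaf" as antecedent — a donkey pronoun bound across the clause boundary.
Weak reading: every baker b with some shaped-loaf has at least one shaped-loaf l such that baked(b,l) ∧ sliced(b,l).
Per baker: B1:✓  B2:✓  B3:✓  B4:✓
Every baker in the restrictor has a witness.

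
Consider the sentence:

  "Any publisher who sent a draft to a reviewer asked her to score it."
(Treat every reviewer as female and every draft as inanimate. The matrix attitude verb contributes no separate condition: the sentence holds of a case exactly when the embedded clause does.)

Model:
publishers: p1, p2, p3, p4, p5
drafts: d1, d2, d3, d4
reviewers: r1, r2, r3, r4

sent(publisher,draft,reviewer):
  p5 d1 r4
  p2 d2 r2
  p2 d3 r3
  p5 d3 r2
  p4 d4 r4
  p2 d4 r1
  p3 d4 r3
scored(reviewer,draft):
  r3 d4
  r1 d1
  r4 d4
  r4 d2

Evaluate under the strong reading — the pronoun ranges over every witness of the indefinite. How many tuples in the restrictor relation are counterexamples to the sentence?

5

"her" takes "a reviewer" as antecedent and "it" takes "a draft"; both are donkey pronouns co-varying with the restrictor.
Strong reading: for every (p,d,r) with sent(p,d,r), scored(r,d).
Restrictor triples: (p2,d2,r2)→scored(r2,d2) ✗  (p2,d3,r3)→scored(r3,d3) ✗  (p2,d4,r1)→scored(r1,d4) ✗  (p3,d4,r3)→scored(r3,d4) ✓  (p4,d4,r4)→scored(r4,d4) ✓  (p5,d1,r4)→scored(r4,d1) ✗  (p5,d3,r2)→scored(r2,d3) ✗
Counterexamples (restrictor triples failing the scope): 5.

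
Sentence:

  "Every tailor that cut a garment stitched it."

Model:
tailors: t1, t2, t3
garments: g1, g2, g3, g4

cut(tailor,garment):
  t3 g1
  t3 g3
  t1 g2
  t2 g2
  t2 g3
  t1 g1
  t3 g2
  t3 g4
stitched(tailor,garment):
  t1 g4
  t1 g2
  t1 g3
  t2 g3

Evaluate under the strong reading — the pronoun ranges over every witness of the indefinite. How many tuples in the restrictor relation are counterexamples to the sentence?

6

"it" takes "a garment" as antecedent — a donkey pronoun bound across the clause boundary.
Strong reading: for every (t,g) with cut(t,g), stitched(t,g).
Restrictor pairs: (t1,g1) ✗  (t1,g2) ✓  (t2,g2) ✗  (t2,g3) ✓  (t3,g1) ✗  (t3,g2) ✗  (t3,g3) ✗  (t3,g4) ✗
Counterexamples (restrictor pairs failing the scope): 6.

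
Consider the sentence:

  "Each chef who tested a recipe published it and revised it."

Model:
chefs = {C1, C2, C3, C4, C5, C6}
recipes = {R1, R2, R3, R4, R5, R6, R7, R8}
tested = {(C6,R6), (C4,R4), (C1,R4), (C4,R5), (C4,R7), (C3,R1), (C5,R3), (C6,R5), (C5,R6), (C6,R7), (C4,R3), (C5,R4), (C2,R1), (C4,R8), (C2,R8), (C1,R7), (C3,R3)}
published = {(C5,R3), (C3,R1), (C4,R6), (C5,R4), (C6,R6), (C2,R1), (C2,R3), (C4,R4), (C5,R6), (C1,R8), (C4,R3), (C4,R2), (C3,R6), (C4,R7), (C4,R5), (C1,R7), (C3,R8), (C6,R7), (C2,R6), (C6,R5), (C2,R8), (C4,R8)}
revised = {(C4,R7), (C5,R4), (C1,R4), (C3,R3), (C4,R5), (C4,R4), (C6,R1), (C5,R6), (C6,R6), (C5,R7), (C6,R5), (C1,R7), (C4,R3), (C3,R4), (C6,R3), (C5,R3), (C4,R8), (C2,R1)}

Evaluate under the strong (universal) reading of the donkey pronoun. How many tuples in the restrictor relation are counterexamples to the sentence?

5

"it" takes "a recipe" as antecedent — a donkey pronoun bound across the clause boundary.
Strong reading: for every (c,r) with tested(c,r), published(c,r) ∧ revised(c,r).
Restrictor pairs: (C1,R4) ✗  (C1,R7) ✓  (C2,R1) ✓  (C2,R8) ✗  (C3,R1) ✗  (C3,R3) ✗  (C4,R3) ✓  (C4,R4) ✓  (C4,R5) ✓  (C4,R7) ✓  (C4,R8) ✓  (C5,R3) ✓  (C5,R4) ✓  (C5,R6) ✓  (C6,R5) ✓  (C6,R6) ✓  (C6,R7) ✗
Counterexamples (restrictor pairs failing the scope): 5.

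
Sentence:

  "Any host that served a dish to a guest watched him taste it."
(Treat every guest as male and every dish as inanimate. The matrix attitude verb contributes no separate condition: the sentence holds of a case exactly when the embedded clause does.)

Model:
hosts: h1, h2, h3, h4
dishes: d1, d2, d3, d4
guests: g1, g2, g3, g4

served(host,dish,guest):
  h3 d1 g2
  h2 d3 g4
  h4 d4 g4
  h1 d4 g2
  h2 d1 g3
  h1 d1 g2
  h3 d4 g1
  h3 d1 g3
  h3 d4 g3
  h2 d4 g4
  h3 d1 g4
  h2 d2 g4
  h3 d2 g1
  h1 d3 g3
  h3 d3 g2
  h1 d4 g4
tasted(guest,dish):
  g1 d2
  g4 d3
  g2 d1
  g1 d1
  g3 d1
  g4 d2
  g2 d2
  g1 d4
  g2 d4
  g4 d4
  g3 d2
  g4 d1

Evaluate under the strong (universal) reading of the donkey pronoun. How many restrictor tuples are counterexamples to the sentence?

3

"him" takes "a guest" as antecedent and "it" takes "a dish"; both are donkey pronouns co-varying with the restrictor.
Strong reading: for every (h,d,g) with served(h,d,g), tasted(g,d).
Restrictor triples: (h1,d1,g2)→tasted(g2,d1) ✓  (h1,d3,g3)→tasted(g3,d3) ✗  (h1,d4,g2)→tasted(g2,d4) ✓  (h1,d4,g4)→tasted(g4,d4) ✓  (h2,d1,g3)→tasted(g3,d1) ✓  (h2,d2,g4)→tasted(g4,d2) ✓  (h2,d3,g4)→tasted(g4,d3) ✓  (h2,d4,g4)→tasted(g4,d4) ✓  (h3,d1,g2)→tasted(g2,d1) ✓  (h3,d1,g3)→tasted(g3,d1) ✓  (h3,d1,g4)→tasted(g4,d1) ✓  (h3,d2,g1)→tasted(g1,d2) ✓  (h3,d3,g2)→tasted(g2,d3) ✗  (h3,d4,g1)→tasted(g1,d4) ✓  (h3,d4,g3)→tasted(g3,d4) ✗  (h4,d4,g4)→tasted(g4,d4) ✓
Counterexamples (restrictor triples failing the scope): 3.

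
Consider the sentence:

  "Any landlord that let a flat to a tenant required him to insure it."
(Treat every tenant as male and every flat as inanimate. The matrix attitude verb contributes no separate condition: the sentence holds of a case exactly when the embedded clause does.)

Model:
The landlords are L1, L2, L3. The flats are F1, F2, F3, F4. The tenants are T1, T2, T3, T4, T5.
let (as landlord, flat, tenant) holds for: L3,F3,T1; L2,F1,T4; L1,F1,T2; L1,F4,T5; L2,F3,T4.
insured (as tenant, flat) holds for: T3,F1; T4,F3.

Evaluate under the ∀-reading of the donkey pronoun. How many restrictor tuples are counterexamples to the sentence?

4

"him" takes "a tenant" as antecedent and "it" takes "a flat"; both are donkey pronouns co-varying with the restrictor.
Strong reading: for every (l,f,t) with let(l,f,t), insured(t,f).
Restrictor triples: (L1,F1,T2)→insured(T2,F1) ✗  (L1,F4,T5)→insured(T5,F4) ✗  (L2,F1,T4)→insured(T4,F1) ✗  (L2,F3,T4)→insured(T4,F3) ✓  (L3,F3,T1)→insured(T1,F3) ✗
Counterexamples (restrictor triples failing the scope): 4.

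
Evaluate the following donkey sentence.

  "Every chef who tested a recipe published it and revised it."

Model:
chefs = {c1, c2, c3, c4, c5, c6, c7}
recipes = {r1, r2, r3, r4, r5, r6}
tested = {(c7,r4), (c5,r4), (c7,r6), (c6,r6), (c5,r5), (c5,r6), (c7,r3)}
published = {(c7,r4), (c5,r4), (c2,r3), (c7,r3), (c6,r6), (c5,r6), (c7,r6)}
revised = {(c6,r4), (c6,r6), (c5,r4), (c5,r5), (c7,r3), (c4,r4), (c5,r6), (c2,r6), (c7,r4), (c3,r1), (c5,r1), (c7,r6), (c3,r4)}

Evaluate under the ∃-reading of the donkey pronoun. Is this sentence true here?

"it" takes "a recipe" as antecedent — a donkey pronoun bound across the clause boundary.
Weak reading: every chef c with some tested-recipe has at least one tested-recipe r such that published(c,r) ∧ revised(c,r).
Per chef: c5:✓  c6:✓  c7:✓
Every chef in the restrictor has a witness.

True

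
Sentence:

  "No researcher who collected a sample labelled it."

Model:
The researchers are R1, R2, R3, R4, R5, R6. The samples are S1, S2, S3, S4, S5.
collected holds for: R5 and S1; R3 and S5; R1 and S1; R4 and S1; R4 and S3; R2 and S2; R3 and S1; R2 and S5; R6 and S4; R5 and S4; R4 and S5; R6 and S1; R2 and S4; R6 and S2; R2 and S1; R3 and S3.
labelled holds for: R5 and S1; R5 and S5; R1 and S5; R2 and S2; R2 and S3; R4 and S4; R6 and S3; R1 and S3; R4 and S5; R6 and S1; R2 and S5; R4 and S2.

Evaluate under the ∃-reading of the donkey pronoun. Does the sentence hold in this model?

False

"it" takes "a sample" as antecedent — a donkey pronoun bound across the clause boundary.
Truth condition: for no (r,s) with collected(r,s) does labelled(r,s) hold.
Restrictor pairs — does the scope hold? (R1,S1):fails  (R2,S1):fails  (R2,S2):holds  (R2,S4):fails  (R2,S5):holds  (R3,S1):fails  (R3,S3):fails  (R3,S5):fails  (R4,S1):fails  (R4,S3):fails  (R4,S5):holds  (R5,S1):holds  (R5,S4):fails  (R6,S1):holds  (R6,S2):fails  (R6,S4):fails
Scope holds for 5 pair(s), so the sentence is false.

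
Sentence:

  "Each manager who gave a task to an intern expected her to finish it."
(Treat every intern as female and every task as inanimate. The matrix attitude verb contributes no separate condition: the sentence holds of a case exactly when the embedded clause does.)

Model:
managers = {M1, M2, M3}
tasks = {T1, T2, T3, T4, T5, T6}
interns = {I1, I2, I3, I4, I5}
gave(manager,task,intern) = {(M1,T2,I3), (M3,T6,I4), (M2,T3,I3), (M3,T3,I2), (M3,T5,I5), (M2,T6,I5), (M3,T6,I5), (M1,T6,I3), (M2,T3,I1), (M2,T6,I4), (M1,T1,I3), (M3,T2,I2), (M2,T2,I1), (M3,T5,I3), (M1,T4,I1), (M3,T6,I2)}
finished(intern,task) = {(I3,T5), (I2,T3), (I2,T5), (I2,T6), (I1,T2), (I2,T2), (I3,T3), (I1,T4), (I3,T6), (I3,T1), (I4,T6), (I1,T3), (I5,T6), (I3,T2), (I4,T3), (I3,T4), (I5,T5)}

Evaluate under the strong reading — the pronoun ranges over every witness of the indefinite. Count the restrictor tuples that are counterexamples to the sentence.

"her" takes "an intern" as antecedent and "it" takes "a task"; both are donkey pronouns co-varying with the restrictor.
Strong reading: for every (m,t,i) with gave(m,t,i), finished(i,t).
Restrictor triples: (M1,T1,I3)→finished(I3,T1) ✓  (M1,T2,I3)→finished(I3,T2) ✓  (M1,T4,I1)→finished(I1,T4) ✓  (M1,T6,I3)→finished(I3,T6) ✓  (M2,T2,I1)→finished(I1,T2) ✓  (M2,T3,I1)→finished(I1,T3) ✓  (M2,T3,I3)→finished(I3,T3) ✓  (M2,T6,I4)→finished(I4,T6) ✓  (M2,T6,I5)→finished(I5,T6) ✓  (M3,T2,I2)→finished(I2,T2) ✓  (M3,T3,I2)→finished(I2,T3) ✓  (M3,T5,I3)→finished(I3,T5) ✓  (M3,T5,I5)→finished(I5,T5) ✓  (M3,T6,I2)→finished(I2,T6) ✓  (M3,T6,I4)→finished(I4,T6) ✓  (M3,T6,I5)→finished(I5,T6) ✓
Counterexamples (restrictor triples failing the scope): 0.

0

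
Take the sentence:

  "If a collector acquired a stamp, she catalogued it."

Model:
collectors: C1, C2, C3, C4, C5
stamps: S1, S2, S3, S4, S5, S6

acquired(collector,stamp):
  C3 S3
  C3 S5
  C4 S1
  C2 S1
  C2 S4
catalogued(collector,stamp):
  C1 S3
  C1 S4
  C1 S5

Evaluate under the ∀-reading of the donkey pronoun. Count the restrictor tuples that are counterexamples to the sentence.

"it" takes "a stamp" as antecedent — a donkey pronoun bound across the clause boundary.
Strong reading: for every (c,s) with acquired(c,s), catalogued(c,s).
Restrictor pairs: (C2,S1) ✗  (C2,S4) ✗  (C3,S3) ✗  (C3,S5) ✗  (C4,S1) ✗
Counterexamples (restrictor pairs failing the scope): 5.

5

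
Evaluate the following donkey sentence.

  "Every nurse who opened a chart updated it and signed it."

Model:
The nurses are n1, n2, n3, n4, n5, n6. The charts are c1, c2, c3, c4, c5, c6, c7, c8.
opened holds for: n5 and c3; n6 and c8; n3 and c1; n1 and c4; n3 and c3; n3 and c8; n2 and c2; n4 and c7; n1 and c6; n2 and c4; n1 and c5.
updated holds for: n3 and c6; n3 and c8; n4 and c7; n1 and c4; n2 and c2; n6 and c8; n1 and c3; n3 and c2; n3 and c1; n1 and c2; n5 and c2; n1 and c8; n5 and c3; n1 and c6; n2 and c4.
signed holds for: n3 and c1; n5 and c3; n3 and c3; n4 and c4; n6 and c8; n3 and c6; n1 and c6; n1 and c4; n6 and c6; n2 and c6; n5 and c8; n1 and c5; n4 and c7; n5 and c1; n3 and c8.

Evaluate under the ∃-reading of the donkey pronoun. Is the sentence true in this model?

False

"it" takes "a chart" as antecedent — a donkey pronoun bound across the clause boundary.
Weak reading: every nurse n with some opened-chart has at least one opened-chart c such that updated(n,c) ∧ signed(n,c).
Per nurse: n1:✓  n2:✗  n3:✓  n4:✓  n5:✓  n6:✓
n2 has no witness among its opened-charts.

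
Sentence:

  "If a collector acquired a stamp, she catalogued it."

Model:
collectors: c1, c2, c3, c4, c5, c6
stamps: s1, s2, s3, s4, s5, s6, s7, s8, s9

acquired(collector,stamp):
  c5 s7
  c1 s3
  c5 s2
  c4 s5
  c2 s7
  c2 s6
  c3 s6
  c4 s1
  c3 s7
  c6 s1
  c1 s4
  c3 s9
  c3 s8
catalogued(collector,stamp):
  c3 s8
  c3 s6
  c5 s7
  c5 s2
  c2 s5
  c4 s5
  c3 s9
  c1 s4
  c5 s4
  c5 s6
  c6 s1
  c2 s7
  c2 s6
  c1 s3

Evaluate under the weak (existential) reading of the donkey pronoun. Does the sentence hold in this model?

True

"it" takes "a stamp" as antecedent — a donkey pronoun bound across the clause boundary.
Weak reading: every collector c with some acquired-stamp has at least one acquired-stamp s such that catalogued(c,s).
Per collector: c1:✓  c2:✓  c3:✓  c4:✓  c5:✓  c6:✓
Every collector in the restrictor has a witness.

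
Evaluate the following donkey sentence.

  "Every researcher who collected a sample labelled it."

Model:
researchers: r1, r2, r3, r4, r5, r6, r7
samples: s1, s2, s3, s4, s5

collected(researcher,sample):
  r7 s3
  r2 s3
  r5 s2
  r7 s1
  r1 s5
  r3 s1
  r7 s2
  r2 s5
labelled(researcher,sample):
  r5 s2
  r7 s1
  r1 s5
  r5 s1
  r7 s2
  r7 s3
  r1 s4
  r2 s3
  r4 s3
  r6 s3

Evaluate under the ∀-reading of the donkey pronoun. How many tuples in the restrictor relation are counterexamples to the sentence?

2

"it" takes "a sample" as antecedent — a donkey pronoun bound across the clause boundary.
Strong reading: for every (r,s) with collected(r,s), labelled(r,s).
Restrictor pairs: (r1,s5) ✓  (r2,s3) ✓  (r2,s5) ✗  (r3,s1) ✗  (r5,s2) ✓  (r7,s1) ✓  (r7,s2) ✓  (r7,s3) ✓
Counterexamples (restrictor pairs failing the scope): 2.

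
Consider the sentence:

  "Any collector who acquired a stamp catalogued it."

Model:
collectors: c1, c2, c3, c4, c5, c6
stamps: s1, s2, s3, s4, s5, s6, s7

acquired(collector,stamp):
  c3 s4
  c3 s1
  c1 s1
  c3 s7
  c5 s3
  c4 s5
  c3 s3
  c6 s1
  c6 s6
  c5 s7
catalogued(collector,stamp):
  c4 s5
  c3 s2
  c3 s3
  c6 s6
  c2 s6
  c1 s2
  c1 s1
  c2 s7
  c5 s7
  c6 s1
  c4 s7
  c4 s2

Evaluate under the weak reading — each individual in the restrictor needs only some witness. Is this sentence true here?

True

"it" takes "a stamp" as antecedent — a donkey pronoun bound across the clause boundary.
Weak reading: every collector c with some acquired-stamp has at least one acquired-stamp s such that catalogued(c,s).
Per collector: c1:✓  c3:✓  c4:✓  c5:✓  c6:✓
Every collector in the restrictor has a witness.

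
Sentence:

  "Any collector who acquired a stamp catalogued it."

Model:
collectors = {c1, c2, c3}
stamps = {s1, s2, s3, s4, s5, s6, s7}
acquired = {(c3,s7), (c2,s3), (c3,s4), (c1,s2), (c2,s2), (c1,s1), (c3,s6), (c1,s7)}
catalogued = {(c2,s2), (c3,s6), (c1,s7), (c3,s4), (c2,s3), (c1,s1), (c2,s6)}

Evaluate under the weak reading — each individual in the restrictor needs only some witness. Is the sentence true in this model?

"it" takes "a stamp" as antecedent — a donkey pronoun bound across the clause boundary.
Weak reading: every collector c with some acquired-stamp has at least one acquired-stamp s such that catalogued(c,s).
Per collector: c1:✓  c2:✓  c3:✓
Every collector in the restrictor has a witness.

True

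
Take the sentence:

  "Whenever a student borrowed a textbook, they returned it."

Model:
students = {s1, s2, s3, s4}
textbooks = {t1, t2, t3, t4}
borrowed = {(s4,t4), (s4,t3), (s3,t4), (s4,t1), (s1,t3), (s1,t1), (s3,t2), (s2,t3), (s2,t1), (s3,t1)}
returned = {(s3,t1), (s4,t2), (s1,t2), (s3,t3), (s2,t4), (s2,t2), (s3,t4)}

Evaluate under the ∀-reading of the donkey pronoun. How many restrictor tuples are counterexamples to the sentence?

8

"it" takes "a textbook" as antecedent — a donkey pronoun bound across the clause boundary.
Strong reading: for every (s,t) with borrowed(s,t), returned(s,t).
Restrictor pairs: (s1,t1) ✗  (s1,t3) ✗  (s2,t1) ✗  (s2,t3) ✗  (s3,t1) ✓  (s3,t2) ✗  (s3,t4) ✓  (s4,t1) ✗  (s4,t3) ✗  (s4,t4) ✗
Counterexamples (restrictor pairs failing the scope): 8.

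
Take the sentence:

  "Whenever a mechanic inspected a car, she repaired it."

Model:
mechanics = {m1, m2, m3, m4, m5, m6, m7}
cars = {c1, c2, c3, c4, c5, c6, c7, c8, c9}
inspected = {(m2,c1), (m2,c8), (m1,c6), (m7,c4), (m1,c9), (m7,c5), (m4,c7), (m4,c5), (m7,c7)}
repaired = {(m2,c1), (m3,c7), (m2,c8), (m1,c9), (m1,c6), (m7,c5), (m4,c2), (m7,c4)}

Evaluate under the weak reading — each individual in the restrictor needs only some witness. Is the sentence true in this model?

False

"it" takes "a car" as antecedent — a donkey pronoun bound across the clause boundary.
Weak reading: every mechanic m with some inspected-car has at least one inspected-car c such that repaired(m,c).
Per mechanic: m1:✓  m2:✓  m4:✗  m7:✓
m4 has no witness among its inspected-cars.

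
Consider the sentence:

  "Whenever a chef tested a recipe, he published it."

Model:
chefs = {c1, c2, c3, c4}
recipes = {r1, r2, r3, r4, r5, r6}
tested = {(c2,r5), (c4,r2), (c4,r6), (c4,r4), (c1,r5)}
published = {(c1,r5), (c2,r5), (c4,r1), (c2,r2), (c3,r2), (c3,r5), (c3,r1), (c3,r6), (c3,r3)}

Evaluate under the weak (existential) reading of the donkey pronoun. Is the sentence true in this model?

False

"it" takes "a recipe" as antecedent — a donkey pronoun bound across the clause boundary.
Weak reading: every chef c with some tested-recipe has at least one tested-recipe r such that published(c,r).
Per chef: c1:✓  c2:✓  c4:✗
c4 has no witness among its tested-recipes.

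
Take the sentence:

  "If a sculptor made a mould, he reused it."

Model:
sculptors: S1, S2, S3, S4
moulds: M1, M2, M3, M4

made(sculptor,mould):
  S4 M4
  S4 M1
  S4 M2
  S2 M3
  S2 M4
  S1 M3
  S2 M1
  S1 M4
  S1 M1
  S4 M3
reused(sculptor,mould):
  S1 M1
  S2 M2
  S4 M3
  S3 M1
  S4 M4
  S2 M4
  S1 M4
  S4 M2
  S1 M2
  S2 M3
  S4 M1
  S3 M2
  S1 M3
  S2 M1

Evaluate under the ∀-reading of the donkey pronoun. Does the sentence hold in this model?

True

"it" takes "a mould" as antecedent — a donkey pronoun bound across the clause boundary.
Strong reading: for every (s,m) with made(s,m), reused(s,m).
Restrictor pairs: (S1,M1) ✓  (S1,M3) ✓  (S1,M4) ✓  (S2,M1) ✓  (S2,M3) ✓  (S2,M4) ✓  (S4,M1) ✓  (S4,M2) ✓  (S4,M3) ✓  (S4,M4) ✓
Every restrictor pair satisfies the scope.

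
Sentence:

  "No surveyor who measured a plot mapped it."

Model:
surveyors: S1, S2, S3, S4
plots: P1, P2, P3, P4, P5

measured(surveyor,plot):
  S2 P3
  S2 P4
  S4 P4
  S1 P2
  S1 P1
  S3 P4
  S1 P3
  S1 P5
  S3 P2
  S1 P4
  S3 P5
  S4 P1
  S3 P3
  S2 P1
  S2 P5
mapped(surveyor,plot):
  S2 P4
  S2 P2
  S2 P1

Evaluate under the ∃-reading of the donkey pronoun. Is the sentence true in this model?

False

"it" takes "a plot" as antecedent — a donkey pronoun bound across the clause boundary.
Truth condition: for no (s,p) with measured(s,p) does mapped(s,p) hold.
Restrictor pairs — does the scope hold? (S1,P1):fails  (S1,P2):fails  (S1,P3):fails  (S1,P4):fails  (S1,P5):fails  (S2,P1):holds  (S2,P3):fails  (S2,P4):holds  (S2,P5):fails  (S3,P2):fails  (S3,P3):fails  (S3,P4):fails  (S3,P5):fails  (S4,P1):fails  (S4,P4):fails
Scope holds for 2 pair(s), so the sentence is false.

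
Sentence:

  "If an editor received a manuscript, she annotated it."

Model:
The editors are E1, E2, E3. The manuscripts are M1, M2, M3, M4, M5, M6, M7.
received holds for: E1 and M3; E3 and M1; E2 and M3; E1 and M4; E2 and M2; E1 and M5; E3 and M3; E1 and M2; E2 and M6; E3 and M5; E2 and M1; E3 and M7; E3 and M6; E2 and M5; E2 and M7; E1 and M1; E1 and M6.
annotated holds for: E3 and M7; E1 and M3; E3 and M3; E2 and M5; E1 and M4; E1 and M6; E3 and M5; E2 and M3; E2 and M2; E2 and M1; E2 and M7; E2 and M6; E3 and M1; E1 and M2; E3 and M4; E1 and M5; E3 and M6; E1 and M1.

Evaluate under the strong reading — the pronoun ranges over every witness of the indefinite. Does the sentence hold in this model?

True

"it" takes "a manuscript" as antecedent — a donkey pronoun bound across the clause boundary.
Strong reading: for every (e,m) with received(e,m), annotated(e,m).
Restrictor pairs: (E1,M1) ✓  (E1,M2) ✓  (E1,M3) ✓  (E1,M4) ✓  (E1,M5) ✓  (E1,M6) ✓  (E2,M1) ✓  (E2,M2) ✓  (E2,M3) ✓  (E2,M5) ✓  (E2,M6) ✓  (E2,M7) ✓  (E3,M1) ✓  (E3,M3) ✓  (E3,M5) ✓  (E3,M6) ✓  (E3,M7) ✓
Every restrictor pair satisfies the scope.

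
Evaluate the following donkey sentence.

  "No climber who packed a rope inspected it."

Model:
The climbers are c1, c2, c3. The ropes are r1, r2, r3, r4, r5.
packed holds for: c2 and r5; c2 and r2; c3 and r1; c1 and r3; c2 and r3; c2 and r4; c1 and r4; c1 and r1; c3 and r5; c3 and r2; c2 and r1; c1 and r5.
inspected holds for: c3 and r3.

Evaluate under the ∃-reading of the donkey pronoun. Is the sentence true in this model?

True

"it" takes "a rope" as antecedent — a donkey pronoun bound across the clause boundary.
Truth condition: for no (c,r) with packed(c,r) does inspected(c,r) hold.
Restrictor pairs — does the scope hold? (c1,r1):fails  (c1,r3):fails  (c1,r4):fails  (c1,r5):fails  (c2,r1):fails  (c2,r2):fails  (c2,r3):fails  (c2,r4):fails  (c2,r5):fails  (c3,r1):fails  (c3,r2):fails  (c3,r5):fails
Scope holds for no restrictor pair, so the sentence is true.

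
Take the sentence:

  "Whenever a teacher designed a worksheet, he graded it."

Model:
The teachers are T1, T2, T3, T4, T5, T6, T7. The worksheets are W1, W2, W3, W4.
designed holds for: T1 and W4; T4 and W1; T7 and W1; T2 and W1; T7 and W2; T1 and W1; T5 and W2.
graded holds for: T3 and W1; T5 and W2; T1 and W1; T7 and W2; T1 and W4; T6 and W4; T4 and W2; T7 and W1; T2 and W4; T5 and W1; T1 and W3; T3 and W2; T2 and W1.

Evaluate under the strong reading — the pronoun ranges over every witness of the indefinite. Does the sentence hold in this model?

"it" takes "a worksheet" as antecedent — a donkey pronoun bound across the clause boundary.
Strong reading: for every (t,w) with designed(t,w), graded(t,w).
Restrictor pairs: (T1,W1) ✓  (T1,W4) ✓  (T2,W1) ✓  (T4,W1) ✗  (T5,W2) ✓  (T7,W1) ✓  (T7,W2) ✓
Counterexample: (T4,W1) is in designed but fails the scope.

False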